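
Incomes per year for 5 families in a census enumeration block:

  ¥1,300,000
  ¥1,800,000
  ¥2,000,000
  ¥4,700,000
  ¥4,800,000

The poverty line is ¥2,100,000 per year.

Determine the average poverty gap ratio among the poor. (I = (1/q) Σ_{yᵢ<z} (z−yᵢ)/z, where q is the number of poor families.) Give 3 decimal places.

Below the line: ¥1,300,000, ¥1,800,000, ¥2,000,000 (q = 3 of N = 5).
Shortfall ratios (z−y)/z: 0.3810, 0.1429, 0.0476; sum = 0.571429.
The income-gap ratio divides by q (the poor only): 0.571429 / 3 = 0.190.

0.190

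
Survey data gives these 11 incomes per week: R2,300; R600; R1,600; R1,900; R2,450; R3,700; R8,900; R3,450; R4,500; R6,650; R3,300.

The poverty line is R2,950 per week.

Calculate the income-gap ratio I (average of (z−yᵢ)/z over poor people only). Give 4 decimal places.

0.4000

Poor units: R600, R1,600, R1,900, R2,300, R2,450 (q = 5 of N = 11).
Shortfall ratios (z−y)/z: 0.7966, 0.4576, 0.3559, 0.2203, 0.1695; sum = 2.000000.
The income-gap ratio divides by q (the poor only): 2.000000 / 5 = 0.4000.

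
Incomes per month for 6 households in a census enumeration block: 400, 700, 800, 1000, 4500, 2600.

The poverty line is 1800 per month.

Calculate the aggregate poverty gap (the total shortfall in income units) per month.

4300

Poor units: 400, 700, 800, 1000 (q = 4 of N = 6).
Individual gaps: 1800−400 = 1400; 1800−700 = 1100; 1800−800 = 1000; 1800−1000 = 800.
Aggregate gap = 4300.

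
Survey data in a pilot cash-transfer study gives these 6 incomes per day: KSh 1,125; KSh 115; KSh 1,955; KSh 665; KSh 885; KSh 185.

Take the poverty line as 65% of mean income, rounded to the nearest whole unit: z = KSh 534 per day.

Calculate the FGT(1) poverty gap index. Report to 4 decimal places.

Below the line: KSh 115, KSh 185 (q = 2 of N = 6).
Relative gaps: (534−115)/534 = 0.7846; (534−185)/534 = 0.6536.
Σ = 1.438202. Dividing by the full population N = 6 gives P₁ = 0.2397.

0.2397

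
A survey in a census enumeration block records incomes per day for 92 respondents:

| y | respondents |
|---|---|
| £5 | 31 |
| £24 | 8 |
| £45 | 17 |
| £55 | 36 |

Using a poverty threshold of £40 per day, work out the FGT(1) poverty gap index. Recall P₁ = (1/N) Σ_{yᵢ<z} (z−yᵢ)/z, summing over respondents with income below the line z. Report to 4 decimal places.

0.3296

Below the line: 31×£5, 8×£24 (q = 39 of N = 92).
Gap ratios (z−y)/z: (40−5)/40 = 0.8750 (×31); (40−24)/40 = 0.4000 (×8).
Σ = 30.325000. Dividing by the full population N = 92 gives P₁ = 0.3296.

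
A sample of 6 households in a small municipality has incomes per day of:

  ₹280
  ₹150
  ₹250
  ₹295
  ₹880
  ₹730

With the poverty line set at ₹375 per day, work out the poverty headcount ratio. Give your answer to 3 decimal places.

0.667

4 of the 6 households have income below ₹375.
H = 4/6 = 0.667.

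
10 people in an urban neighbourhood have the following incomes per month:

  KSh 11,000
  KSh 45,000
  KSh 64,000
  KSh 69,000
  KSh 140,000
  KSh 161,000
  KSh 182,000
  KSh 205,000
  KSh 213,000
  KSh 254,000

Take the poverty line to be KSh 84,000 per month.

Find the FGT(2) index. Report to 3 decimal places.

0.106

Incomes under z: KSh 11,000, KSh 45,000, KSh 64,000, KSh 69,000 (q = 4 of N = 10).
Relative gaps: (84000−11000)/84000 = 0.8690; (84000−45000)/84000 = 0.4643; (84000−64000)/84000 = 0.2381; (84000−69000)/84000 = 0.1786.
Squared: 0.7552; 0.2156; 0.0567; 0.0319.
Sum = 1.059382; P₂ = 1.059382 / 10 = 0.106.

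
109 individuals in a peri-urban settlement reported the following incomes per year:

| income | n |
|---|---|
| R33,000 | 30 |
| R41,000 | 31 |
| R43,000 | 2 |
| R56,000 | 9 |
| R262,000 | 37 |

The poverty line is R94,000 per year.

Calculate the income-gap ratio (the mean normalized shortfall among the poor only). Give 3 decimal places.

Incomes under z: 30×R33,000, 31×R41,000, 2×R43,000, 9×R56,000 (q = 72 of N = 109).
Relative gaps: 0.6489 (×30), 0.5638 (×31), 0.5426 (×2), 0.4043 (×9); sum = 41.670213.
I averages over the q = 72 poor units only: 41.670213 / 72 = 0.579.

0.579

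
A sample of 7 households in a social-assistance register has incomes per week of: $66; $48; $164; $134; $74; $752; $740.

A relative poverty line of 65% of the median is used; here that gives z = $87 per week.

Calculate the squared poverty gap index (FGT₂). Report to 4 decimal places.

0.0402

Below the line: $48, $66, $74 (q = 3 of N = 7).
Relative gaps: (87−48)/87 = 0.4483; (87−66)/87 = 0.2414; (87−74)/87 = 0.1494.
Squared: 0.2010; 0.0583; 0.0223.
Sum = 0.281543; P₂ = 0.281543 / 7 = 0.0402.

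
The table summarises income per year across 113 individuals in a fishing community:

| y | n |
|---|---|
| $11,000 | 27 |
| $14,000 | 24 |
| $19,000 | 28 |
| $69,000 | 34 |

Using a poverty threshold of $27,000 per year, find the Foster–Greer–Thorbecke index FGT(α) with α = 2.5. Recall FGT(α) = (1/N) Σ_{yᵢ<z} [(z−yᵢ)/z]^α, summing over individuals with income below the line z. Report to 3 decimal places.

0.111

Below z: 27×$11,000, 24×$14,000, 28×$19,000 (q = 79 of N = 113).
Relative gaps: (27000−11000)/27000 = 0.5926 (×27); (27000−14000)/27000 = 0.4815 (×24); (27000−19000)/27000 = 0.2963 (×28).
Raised to α = 2.5: 0.27033 (×27); 0.16086 (×24); 0.04779 (×28).
Sum = 12.497550; FGT(2.5) = 12.497550 / 113 = 0.111.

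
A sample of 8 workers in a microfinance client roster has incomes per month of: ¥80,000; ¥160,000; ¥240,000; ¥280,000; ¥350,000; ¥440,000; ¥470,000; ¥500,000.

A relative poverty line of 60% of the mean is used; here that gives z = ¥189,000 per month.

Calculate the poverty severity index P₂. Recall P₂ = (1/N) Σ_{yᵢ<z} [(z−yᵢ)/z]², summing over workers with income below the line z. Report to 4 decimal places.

0.0445

Poor units: ¥80,000, ¥160,000 (q = 2 of N = 8).
Relative gaps: (189000−80000)/189000 = 0.5767; (189000−160000)/189000 = 0.1534.
Squared: 0.3326; 0.0235.
Sum = 0.356149; P₂ = 0.356149 / 8 = 0.0445.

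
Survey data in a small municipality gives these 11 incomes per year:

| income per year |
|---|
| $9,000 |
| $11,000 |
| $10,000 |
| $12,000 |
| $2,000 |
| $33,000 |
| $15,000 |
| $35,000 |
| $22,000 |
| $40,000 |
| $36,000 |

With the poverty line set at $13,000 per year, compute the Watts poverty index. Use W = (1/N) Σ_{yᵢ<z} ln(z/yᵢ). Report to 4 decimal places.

0.2499

Poor units: $2,000, $9,000, $10,000, $11,000, $12,000 (q = 5 of N = 11).
Log shortfalls: ln(13000/2000) = 1.8718; ln(13000/9000) = 0.3677; ln(13000/10000) = 0.2624; ln(13000/11000) = 0.1671; ln(13000/12000) = 0.0800.
W = 2.748988 / 11 = 0.2499.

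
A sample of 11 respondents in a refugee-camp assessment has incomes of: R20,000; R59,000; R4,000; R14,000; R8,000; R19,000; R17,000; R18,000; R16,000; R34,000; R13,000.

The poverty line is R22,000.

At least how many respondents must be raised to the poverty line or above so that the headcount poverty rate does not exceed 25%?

9 of the 11 respondents are poor, so H = 9/11 = 0.818.
A headcount ratio of at most 25% allows at most ⌊0.25 × 11⌋ = 2 poor respondents.
So at least 9 − 2 = 7 must be lifted.

7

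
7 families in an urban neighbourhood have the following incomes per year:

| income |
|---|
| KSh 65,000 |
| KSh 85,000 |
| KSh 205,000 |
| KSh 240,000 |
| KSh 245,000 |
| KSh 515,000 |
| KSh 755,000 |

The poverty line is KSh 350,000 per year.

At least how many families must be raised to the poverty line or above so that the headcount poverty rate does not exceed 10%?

Currently q = 5 of N = 7 are below the line (H = 0.714).
A headcount ratio of at most 10% allows at most ⌊0.10 × 7⌋ = 0 poor families.
So at least 5 − 0 = 5 must be lifted.

5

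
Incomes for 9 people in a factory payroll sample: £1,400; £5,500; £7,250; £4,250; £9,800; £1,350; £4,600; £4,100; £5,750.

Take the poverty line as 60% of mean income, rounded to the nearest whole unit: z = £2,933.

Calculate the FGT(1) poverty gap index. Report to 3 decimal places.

0.118

Incomes under z: £1,350, £1,400 (q = 2 of N = 9).
Gap ratios (z−y)/z: (2933−1350)/2933 = 0.5397; (2933−1400)/2933 = 0.5227.
Σ = 1.062393. Dividing by the full population N = 9 gives P₁ = 0.118.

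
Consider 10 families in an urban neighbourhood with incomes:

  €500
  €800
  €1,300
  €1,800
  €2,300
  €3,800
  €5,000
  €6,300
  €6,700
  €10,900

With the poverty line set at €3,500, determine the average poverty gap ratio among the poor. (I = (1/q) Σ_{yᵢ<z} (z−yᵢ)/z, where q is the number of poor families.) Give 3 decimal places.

0.617

Poor units: €500, €800, €1,300, €1,800, €2,300 (q = 5 of N = 10).
Shortfall ratios (z−y)/z: 0.8571, 0.7714, 0.6286, 0.4857, 0.3429; sum = 3.085714.
I averages over the q = 5 poor units only: 3.085714 / 5 = 0.617.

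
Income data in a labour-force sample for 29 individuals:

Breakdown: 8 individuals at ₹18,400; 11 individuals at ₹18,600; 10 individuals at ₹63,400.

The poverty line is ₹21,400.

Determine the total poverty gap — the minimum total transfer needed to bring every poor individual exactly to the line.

Incomes under z: 8×₹18,400, 11×₹18,600 (q = 19 of N = 29).
Individual gaps: 8×(21400−18400) = 24000; 11×(21400−18600) = 30800.
Aggregate gap = ₹54,800.

₹54,800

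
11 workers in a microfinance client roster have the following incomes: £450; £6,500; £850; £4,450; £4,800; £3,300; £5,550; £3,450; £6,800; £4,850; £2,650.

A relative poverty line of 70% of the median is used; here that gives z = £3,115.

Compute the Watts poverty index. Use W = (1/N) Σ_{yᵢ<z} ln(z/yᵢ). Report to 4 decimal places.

Below z: £450, £850, £2,650 (q = 3 of N = 11).
ln(z/y) terms: ln(3115/450) = 1.9347; ln(3115/850) = 1.2987; ln(3115/2650) = 0.1617.
W = 3.395154 / 11 = 0.3087.

0.3087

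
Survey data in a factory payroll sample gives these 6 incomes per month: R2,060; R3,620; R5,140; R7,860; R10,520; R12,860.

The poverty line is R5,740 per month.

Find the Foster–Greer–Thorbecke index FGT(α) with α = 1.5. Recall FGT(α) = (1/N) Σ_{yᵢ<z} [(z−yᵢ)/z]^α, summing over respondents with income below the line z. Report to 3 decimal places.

0.129

Below the line: R2,060, R3,620, R5,140 (q = 3 of N = 6).
Normalized shortfalls: (5740−2060)/5740 = 0.6411; (5740−3620)/5740 = 0.3693; (5740−5140)/5740 = 0.1045.
Raised to α = 1.5: 0.51334; 0.22446; 0.03380.
Sum = 0.771593; FGT(1.5) = 0.771593 / 6 = 0.129.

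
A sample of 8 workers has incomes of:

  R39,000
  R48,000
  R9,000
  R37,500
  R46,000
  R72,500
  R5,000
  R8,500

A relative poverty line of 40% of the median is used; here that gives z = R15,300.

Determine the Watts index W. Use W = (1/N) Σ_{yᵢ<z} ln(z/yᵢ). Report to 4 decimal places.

Incomes under z: R5,000, R8,500, R9,000 (q = 3 of N = 8).
ln(z/y) terms: ln(15300/5000) = 1.1184; ln(15300/8500) = 0.5878; ln(15300/9000) = 0.5306.
W = 2.236830 / 8 = 0.2796.

0.2796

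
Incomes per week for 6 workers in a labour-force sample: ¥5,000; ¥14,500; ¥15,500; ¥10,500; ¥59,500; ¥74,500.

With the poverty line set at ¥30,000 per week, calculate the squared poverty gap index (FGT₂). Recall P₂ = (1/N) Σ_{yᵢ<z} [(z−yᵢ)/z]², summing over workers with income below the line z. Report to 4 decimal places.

0.2696

Below the line: ¥5,000, ¥10,500, ¥14,500, ¥15,500 (q = 4 of N = 6).
Shortfall ratios: (30000−5000)/30000 = 0.8333; (30000−10500)/30000 = 0.6500; (30000−14500)/30000 = 0.5167; (30000−15500)/30000 = 0.4833.
Squared: 0.6944; 0.4225; 0.2669; 0.2336.
Sum = 1.617500; P₂ = 1.617500 / 6 = 0.2696.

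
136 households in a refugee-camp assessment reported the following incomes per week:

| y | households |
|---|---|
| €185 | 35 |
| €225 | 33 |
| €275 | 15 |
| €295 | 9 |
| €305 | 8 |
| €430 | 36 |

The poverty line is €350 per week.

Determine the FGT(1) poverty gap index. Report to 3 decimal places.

Incomes under z: 35×€185, 33×€225, 15×€275, 9×€295, 8×€305 (q = 100 of N = 136).
Shortfall ratios: (350−185)/350 = 0.4714 (×35); (350−225)/350 = 0.3571 (×33); (350−275)/350 = 0.2143 (×15); (350−295)/350 = 0.1571 (×9); (350−305)/350 = 0.1286 (×8).
Sum of shortfalls = 33.942857; P₁ averages over all N: 33.942857 / 136 = 0.250.

0.250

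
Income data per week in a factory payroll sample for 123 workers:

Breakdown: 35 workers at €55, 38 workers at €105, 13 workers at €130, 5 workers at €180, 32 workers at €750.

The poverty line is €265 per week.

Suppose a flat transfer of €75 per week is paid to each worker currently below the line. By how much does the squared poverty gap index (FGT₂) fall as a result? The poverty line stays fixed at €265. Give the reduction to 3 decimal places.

Before: below the line — 35×€55, 38×€105, 13×€130, 5×€180; squared poverty gap index (FGT₂) = 0.32293.
After the €75 transfer: below the line — 35×€130, 38×€180, 13×€205, 5×€255; squared poverty gap index (FGT₂) = 0.11111.
Reduction = 0.32293 − 0.11111 = 0.212.

0.212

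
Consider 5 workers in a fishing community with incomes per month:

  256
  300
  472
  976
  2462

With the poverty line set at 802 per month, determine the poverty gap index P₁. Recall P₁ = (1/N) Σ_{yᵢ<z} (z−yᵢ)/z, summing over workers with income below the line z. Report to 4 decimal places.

0.3436

Below the line: 256, 300, 472 (q = 3 of N = 5).
Shortfall ratios: (802−256)/802 = 0.6808; (802−300)/802 = 0.6259; (802−472)/802 = 0.4115.
Σ = 1.718204. Dividing by the full population N = 5 gives P₁ = 0.3436.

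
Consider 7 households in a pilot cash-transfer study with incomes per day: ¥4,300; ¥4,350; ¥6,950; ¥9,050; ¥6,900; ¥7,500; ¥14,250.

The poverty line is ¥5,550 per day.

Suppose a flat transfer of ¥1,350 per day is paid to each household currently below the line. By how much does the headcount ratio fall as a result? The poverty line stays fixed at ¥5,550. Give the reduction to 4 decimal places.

Before: below the line — ¥4,300, ¥4,350; headcount ratio = 0.285714.
After the ¥1,350 transfer: below the line — none; headcount ratio = 0.000000.
Reduction = 0.285714 − 0.000000 = 0.2857.

0.2857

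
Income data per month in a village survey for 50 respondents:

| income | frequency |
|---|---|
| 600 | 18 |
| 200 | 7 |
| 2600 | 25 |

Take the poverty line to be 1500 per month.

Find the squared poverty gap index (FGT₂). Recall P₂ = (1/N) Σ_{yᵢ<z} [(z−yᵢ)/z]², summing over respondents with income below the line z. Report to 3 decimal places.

0.235

Incomes under z: 7×200, 18×600 (q = 25 of N = 50).
Normalized shortfalls: (1500−200)/1500 = 0.8667 (×7); (1500−600)/1500 = 0.6000 (×18).
Squared: 0.7511 (×7); 0.3600 (×18).
Sum = 11.737778; P₂ = 11.737778 / 50 = 0.235.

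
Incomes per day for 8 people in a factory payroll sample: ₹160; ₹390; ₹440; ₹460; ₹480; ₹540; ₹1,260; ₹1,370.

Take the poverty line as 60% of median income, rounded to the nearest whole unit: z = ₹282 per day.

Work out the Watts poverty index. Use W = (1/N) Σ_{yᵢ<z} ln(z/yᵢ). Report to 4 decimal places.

0.0708

Below z: ₹160 (q = 1 of N = 8).
Log gaps: ln(282/160) = 0.5667.
W = 0.566733 / 8 = 0.0708.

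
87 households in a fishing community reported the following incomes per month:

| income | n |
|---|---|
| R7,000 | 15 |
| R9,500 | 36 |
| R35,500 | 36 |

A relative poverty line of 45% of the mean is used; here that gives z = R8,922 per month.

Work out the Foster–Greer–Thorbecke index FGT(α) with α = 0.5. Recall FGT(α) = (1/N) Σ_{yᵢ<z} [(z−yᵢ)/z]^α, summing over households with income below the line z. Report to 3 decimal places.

Poor units: 15×R7,000 (q = 15 of N = 87).
Normalized shortfalls: (8922−7000)/8922 = 0.2154 (×15).
Raised to α = 0.5: 0.46414 (×15).
Sum = 6.962045; FGT(0.5) = 6.962045 / 87 = 0.080.

0.080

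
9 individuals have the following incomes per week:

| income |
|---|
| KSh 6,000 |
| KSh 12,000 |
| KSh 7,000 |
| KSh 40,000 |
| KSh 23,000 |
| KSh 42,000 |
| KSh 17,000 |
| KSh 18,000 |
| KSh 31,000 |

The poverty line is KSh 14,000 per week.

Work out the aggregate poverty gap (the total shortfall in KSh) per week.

Poor units: KSh 6,000, KSh 7,000, KSh 12,000 (q = 3 of N = 9).
Individual gaps: 14000−6000 = 8000; 14000−7000 = 7000; 14000−12000 = 2000.
Aggregate gap = KSh 17,000.

KSh 17,000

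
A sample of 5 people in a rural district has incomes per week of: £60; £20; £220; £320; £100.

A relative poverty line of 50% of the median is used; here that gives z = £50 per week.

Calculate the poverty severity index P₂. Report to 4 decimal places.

0.0720

Below z: £20 (q = 1 of N = 5).
Shortfall ratios: (50−20)/50 = 0.6000.
Squared: 0.3600.
Sum = 0.360000; P₂ = 0.360000 / 5 = 0.0720.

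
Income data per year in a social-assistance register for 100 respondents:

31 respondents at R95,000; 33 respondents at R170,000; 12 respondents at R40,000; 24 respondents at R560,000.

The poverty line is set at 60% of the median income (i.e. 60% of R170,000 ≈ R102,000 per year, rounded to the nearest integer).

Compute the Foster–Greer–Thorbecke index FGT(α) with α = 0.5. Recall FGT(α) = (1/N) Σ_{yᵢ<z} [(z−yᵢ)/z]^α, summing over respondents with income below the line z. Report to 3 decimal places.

0.175

Below the line: 12×R40,000, 31×R95,000 (q = 43 of N = 100).
Gap ratios (z−y)/z: (102000−40000)/102000 = 0.6078 (×12); (102000−95000)/102000 = 0.0686 (×31).
Raised to α = 0.5: 0.77964 (×12); 0.26197 (×31).
Sum = 17.476736; FGT(0.5) = 17.476736 / 100 = 0.175.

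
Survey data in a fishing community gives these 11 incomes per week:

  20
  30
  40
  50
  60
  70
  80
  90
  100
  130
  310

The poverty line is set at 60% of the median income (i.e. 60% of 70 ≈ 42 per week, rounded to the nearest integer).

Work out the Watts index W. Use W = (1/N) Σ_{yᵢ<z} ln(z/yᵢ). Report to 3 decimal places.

0.102

Below z: 20, 30, 40 (q = 3 of N = 11).
Log shortfalls: ln(42/20) = 0.7419; ln(42/30) = 0.3365; ln(42/40) = 0.0488.
W = 1.127200 / 11 = 0.102.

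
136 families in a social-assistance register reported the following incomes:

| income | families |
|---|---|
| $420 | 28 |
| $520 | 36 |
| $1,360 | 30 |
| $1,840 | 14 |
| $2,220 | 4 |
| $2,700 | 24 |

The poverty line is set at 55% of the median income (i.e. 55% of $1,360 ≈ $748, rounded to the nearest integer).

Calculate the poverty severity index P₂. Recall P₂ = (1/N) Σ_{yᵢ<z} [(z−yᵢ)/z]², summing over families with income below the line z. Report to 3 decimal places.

0.064

Poor units: 28×$420, 36×$520 (q = 64 of N = 136).
Normalized shortfalls: (748−420)/748 = 0.4385 (×28); (748−520)/748 = 0.3048 (×36).
Squared: 0.1923 (×28); 0.0929 (×36).
Sum = 8.728760; P₂ = 8.728760 / 136 = 0.064.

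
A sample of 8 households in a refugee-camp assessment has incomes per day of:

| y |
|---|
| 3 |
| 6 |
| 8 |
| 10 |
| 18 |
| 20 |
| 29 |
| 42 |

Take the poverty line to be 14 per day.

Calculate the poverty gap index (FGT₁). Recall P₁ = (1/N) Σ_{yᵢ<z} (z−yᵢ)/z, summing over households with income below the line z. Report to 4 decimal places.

0.2589

Below z: 3, 6, 8, 10 (q = 4 of N = 8).
Normalized shortfalls: (14−3)/14 = 0.7857; (14−6)/14 = 0.5714; (14−8)/14 = 0.4286; (14−10)/14 = 0.2857.
Σ = 2.071429. Dividing by the full population N = 8 gives P₁ = 0.2589.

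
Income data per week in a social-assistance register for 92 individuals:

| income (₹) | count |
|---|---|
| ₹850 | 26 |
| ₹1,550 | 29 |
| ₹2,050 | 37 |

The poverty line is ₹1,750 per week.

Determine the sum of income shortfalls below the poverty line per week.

Below z: 26×₹850, 29×₹1,550 (q = 55 of N = 92).
Individual gaps: 26×(1750−850) = 23400; 29×(1750−1550) = 5800.
Aggregate gap = ₹29,200.

₹29,200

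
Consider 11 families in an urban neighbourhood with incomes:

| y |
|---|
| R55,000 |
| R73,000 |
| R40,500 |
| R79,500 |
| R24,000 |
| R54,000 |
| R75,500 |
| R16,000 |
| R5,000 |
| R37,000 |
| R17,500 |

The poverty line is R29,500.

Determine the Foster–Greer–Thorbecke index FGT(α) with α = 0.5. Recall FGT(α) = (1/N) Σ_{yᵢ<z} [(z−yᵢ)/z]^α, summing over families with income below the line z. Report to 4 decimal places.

0.2416

Below z: R5,000, R16,000, R17,500, R24,000 (q = 4 of N = 11).
Gap ratios (z−y)/z: (29500−5000)/29500 = 0.8305; (29500−16000)/29500 = 0.4576; (29500−17500)/29500 = 0.4068; (29500−24000)/29500 = 0.1864.
Raised to α = 0.5: 0.91132; 0.67648; 0.63779; 0.43179.
Sum = 2.657384; FGT(0.5) = 2.657384 / 11 = 0.2416.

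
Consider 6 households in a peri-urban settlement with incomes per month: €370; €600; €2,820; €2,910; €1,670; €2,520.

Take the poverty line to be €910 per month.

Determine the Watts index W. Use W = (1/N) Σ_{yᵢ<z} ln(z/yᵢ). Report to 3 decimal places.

Below z: €370, €600 (q = 2 of N = 6).
ln(z/y) terms: ln(910/370) = 0.8999; ln(910/600) = 0.4165.
W = 1.316457 / 6 = 0.219.

0.219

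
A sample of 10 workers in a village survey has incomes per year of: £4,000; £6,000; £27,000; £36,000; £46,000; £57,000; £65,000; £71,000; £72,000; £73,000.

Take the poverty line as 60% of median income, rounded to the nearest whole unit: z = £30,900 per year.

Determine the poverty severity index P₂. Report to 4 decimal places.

Below z: £4,000, £6,000, £27,000 (q = 3 of N = 10).
Gap ratios (z−y)/z: (30900−4000)/30900 = 0.8706; (30900−6000)/30900 = 0.8058; (30900−27000)/30900 = 0.1262.
Squared: 0.7579; 0.6494; 0.0159.
Sum = 1.423142; P₂ = 1.423142 / 10 = 0.1423.

0.1423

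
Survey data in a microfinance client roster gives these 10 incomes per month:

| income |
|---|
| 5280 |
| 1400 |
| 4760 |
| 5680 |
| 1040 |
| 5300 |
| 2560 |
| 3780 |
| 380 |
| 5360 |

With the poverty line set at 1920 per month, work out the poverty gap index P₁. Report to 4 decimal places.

0.1531

Below the line: 380, 1040, 1400 (q = 3 of N = 10).
Relative gaps: (1920−380)/1920 = 0.8021; (1920−1040)/1920 = 0.4583; (1920−1400)/1920 = 0.2708.
Σ = 1.531250. Dividing by the full population N = 10 gives P₁ = 0.1531.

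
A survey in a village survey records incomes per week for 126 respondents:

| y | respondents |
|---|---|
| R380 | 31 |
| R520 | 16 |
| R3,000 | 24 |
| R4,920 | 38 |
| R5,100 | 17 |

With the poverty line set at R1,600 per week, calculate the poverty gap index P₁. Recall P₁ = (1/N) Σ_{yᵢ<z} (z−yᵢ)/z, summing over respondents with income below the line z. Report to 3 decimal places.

Below z: 31×R380, 16×R520 (q = 47 of N = 126).
Gap ratios (z−y)/z: (1600−380)/1600 = 0.7625 (×31); (1600−520)/1600 = 0.6750 (×16).
Σ = 34.437500. Dividing by the full population N = 126 gives P₁ = 0.273.

0.273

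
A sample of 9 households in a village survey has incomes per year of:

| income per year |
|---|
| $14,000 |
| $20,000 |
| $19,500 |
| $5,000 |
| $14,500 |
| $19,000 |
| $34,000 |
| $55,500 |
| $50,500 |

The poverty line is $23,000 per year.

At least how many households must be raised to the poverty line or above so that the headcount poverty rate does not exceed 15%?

5

Currently q = 6 of N = 9 are below the line (H = 0.667).
A headcount ratio of at most 15% allows at most ⌊0.15 × 9⌋ = 1 poor households.
So at least 6 − 1 = 5 must be lifted.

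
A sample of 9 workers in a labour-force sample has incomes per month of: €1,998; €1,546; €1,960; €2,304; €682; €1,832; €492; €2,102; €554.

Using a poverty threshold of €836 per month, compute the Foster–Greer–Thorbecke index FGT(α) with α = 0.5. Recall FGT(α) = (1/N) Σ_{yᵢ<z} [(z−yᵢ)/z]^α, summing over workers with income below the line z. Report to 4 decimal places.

Below the line: €492, €554, €682 (q = 3 of N = 9).
Relative gaps: (836−492)/836 = 0.4115; (836−554)/836 = 0.3373; (836−682)/836 = 0.1842.
Raised to α = 0.5: 0.64147; 0.58079; 0.42920.
Sum = 1.651460; FGT(0.5) = 1.651460 / 9 = 0.1835.

0.1835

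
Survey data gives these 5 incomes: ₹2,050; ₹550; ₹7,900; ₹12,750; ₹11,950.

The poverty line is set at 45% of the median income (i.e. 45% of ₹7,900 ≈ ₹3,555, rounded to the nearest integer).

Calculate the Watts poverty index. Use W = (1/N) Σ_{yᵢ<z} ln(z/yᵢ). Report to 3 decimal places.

0.483

Poor units: ₹550, ₹2,050 (q = 2 of N = 5).
ln(z/y) terms: ln(3555/550) = 1.8662; ln(3555/2050) = 0.5505.
W = 2.416707 / 5 = 0.483.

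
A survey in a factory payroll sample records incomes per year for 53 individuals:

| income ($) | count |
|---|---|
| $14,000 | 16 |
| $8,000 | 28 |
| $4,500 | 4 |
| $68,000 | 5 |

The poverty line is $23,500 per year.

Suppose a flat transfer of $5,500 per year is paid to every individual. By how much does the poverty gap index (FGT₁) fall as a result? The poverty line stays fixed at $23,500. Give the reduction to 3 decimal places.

0.212

Before: below the line — 4×$4,500, 28×$8,000, 16×$14,000; poverty gap index (FGT₁) = 0.53151.
After the $5,500 transfer: below the line — 4×$10,000, 28×$13,500, 16×$19,500; poverty gap index (FGT₁) = 0.31955.
Reduction = 0.53151 − 0.31955 = 0.212.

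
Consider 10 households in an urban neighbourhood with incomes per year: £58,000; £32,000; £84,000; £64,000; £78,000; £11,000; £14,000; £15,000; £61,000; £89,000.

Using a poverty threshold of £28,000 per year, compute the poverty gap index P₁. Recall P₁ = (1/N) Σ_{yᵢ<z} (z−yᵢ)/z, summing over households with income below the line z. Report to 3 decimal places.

0.157

Below z: £11,000, £14,000, £15,000 (q = 3 of N = 10).
Normalized shortfalls: (28000−11000)/28000 = 0.6071; (28000−14000)/28000 = 0.5000; (28000−15000)/28000 = 0.4643.
Σ = 1.571429. Dividing by the full population N = 10 gives P₁ = 0.157.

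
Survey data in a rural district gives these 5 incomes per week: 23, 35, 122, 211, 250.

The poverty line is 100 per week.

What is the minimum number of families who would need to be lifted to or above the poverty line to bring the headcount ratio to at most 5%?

2 of the 5 families are poor, so H = 2/5 = 0.400.
A headcount ratio of at most 5% allows at most ⌊0.05 × 5⌋ = 0 poor families.
So at least 2 − 0 = 2 must be lifted.

2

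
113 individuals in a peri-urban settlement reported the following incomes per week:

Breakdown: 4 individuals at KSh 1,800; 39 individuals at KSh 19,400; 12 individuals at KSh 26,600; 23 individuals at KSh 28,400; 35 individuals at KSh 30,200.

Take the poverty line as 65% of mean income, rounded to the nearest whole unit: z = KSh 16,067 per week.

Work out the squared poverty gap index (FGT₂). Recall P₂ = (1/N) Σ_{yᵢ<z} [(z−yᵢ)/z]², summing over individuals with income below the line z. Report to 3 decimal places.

0.028

Below the line: 4×KSh 1,800 (q = 4 of N = 113).
Normalized shortfalls: (16067−1800)/16067 = 0.8880 (×4).
Squared: 0.7885 (×4).
Sum = 3.153957; P₂ = 3.153957 / 113 = 0.028.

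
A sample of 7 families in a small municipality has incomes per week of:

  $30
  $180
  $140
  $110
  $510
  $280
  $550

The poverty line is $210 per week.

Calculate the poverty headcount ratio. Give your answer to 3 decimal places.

4 of the 7 families have income below $210.
H = 4/7 = 0.571.

0.571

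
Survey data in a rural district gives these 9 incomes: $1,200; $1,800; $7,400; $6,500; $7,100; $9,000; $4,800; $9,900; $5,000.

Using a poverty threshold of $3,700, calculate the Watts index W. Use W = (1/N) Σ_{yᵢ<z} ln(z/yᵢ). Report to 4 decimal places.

0.2052

Below z: $1,200, $1,800 (q = 2 of N = 9).
Log shortfalls: ln(3700/1200) = 1.1260; ln(3700/1800) = 0.7205.
W = 1.846557 / 9 = 0.2052.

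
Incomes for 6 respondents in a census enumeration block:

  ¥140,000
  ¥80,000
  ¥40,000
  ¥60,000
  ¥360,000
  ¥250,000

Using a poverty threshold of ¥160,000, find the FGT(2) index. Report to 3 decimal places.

Below the line: ¥40,000, ¥60,000, ¥80,000, ¥140,000 (q = 4 of N = 6).
Normalized shortfalls: (160000−40000)/160000 = 0.7500; (160000−60000)/160000 = 0.6250; (160000−80000)/160000 = 0.5000; (160000−140000)/160000 = 0.1250.
Squared: 0.5625; 0.3906; 0.2500; 0.0156.
Sum = 1.218750; P₂ = 1.218750 / 6 = 0.203.

0.203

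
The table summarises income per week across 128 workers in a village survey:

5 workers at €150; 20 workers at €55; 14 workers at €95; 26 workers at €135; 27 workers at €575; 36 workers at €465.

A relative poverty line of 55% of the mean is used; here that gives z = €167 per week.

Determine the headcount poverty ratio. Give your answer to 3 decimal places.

0.508

65 of the 128 workers have income below €167.
H = 65/128 = 0.508.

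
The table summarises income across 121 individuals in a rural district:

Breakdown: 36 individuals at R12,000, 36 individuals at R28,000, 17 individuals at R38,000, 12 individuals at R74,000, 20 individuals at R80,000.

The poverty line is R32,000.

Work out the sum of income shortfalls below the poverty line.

Poor units: 36×R12,000, 36×R28,000 (q = 72 of N = 121).
Individual gaps: 36×(32000−12000) = 720000; 36×(32000−28000) = 144000.
Aggregate gap = R864,000.

R864,000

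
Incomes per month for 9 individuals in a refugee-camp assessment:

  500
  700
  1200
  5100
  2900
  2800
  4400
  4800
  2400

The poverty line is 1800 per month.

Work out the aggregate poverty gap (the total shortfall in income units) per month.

Incomes under z: 500, 700, 1200 (q = 3 of N = 9).
Individual gaps: 1800−500 = 1300; 1800−700 = 1100; 1800−1200 = 600.
Aggregate gap = 3000.

3000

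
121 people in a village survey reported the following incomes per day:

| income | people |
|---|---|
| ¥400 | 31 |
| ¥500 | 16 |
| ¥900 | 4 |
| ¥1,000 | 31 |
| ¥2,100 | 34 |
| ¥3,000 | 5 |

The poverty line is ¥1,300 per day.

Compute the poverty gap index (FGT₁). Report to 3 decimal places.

Below the line: 31×¥400, 16×¥500, 4×¥900, 31×¥1,000 (q = 82 of N = 121).
Normalized shortfalls: (1300−400)/1300 = 0.6923 (×31); (1300−500)/1300 = 0.6154 (×16); (1300−900)/1300 = 0.3077 (×4); (1300−1000)/1300 = 0.2308 (×31).
Sum of shortfalls = 39.692308; P₁ averages over all N: 39.692308 / 121 = 0.328.

0.328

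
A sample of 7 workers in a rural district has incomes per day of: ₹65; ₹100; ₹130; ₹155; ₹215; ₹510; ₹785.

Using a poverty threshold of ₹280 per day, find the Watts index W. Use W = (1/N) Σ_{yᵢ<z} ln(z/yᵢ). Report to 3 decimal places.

0.588

Below the line: ₹65, ₹100, ₹130, ₹155, ₹215 (q = 5 of N = 7).
ln(z/y) terms: ln(280/65) = 1.4604; ln(280/100) = 1.0296; ln(280/130) = 0.7673; ln(280/155) = 0.5914; ln(280/215) = 0.2642.
W = 4.112793 / 7 = 0.588.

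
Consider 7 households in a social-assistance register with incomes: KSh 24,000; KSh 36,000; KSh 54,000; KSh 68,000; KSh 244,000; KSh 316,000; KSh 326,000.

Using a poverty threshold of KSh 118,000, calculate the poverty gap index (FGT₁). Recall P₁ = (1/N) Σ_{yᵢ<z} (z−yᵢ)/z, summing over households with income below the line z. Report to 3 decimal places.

0.351

Poor units: KSh 24,000, KSh 36,000, KSh 54,000, KSh 68,000 (q = 4 of N = 7).
Gap ratios (z−y)/z: (118000−24000)/118000 = 0.7966; (118000−36000)/118000 = 0.6949; (118000−54000)/118000 = 0.5424; (118000−68000)/118000 = 0.4237.
Σ = 2.457627. Dividing by the full population N = 7 gives P₁ = 0.351.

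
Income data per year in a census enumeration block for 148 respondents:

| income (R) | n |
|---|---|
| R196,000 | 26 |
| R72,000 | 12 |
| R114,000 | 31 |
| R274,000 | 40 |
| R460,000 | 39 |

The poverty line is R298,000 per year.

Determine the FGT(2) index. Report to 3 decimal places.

0.149

Poor units: 12×R72,000, 31×R114,000, 26×R196,000, 40×R274,000 (q = 109 of N = 148).
Normalized shortfalls: (298000−72000)/298000 = 0.7584 (×12); (298000−114000)/298000 = 0.6174 (×31); (298000−196000)/298000 = 0.3423 (×26); (298000−274000)/298000 = 0.0805 (×40).
Squared: 0.5752 (×12); 0.3812 (×31); 0.1172 (×26); 0.0065 (×40).
Sum = 22.025945; P₂ = 22.025945 / 148 = 0.149.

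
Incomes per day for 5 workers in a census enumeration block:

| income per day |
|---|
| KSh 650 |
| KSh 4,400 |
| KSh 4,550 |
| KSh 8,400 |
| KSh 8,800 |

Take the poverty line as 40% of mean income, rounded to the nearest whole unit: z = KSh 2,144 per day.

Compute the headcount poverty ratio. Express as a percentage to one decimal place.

1 of the 5 workers have income below KSh 2,144.
H = 1/5 = 20.0%.

20.0%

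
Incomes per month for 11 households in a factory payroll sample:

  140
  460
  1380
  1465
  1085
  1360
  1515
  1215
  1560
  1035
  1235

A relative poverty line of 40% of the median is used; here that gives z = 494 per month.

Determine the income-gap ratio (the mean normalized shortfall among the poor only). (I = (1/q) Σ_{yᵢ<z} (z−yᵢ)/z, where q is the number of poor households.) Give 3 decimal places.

0.393

Poor units: 140, 460 (q = 2 of N = 11).
Shortfall ratios (z−y)/z: 0.7166, 0.0688; sum = 0.785425.
The income-gap ratio divides by q (the poor only): 0.785425 / 2 = 0.393.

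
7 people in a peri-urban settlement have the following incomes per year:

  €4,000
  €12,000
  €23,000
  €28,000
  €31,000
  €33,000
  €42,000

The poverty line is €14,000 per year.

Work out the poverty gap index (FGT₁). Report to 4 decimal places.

Incomes under z: €4,000, €12,000 (q = 2 of N = 7).
Gap ratios (z−y)/z: (14000−4000)/14000 = 0.7143; (14000−12000)/14000 = 0.1429.
Σ = 0.857143. Dividing by the full population N = 7 gives P₁ = 0.1224.

0.1224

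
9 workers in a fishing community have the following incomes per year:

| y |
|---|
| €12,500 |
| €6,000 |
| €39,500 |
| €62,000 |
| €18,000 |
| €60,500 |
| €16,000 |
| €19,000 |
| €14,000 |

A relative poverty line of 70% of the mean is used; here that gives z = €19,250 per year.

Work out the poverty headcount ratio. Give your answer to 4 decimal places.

6 of the 9 workers have income below €19,250.
H = 6/9 = 0.6667.

0.6667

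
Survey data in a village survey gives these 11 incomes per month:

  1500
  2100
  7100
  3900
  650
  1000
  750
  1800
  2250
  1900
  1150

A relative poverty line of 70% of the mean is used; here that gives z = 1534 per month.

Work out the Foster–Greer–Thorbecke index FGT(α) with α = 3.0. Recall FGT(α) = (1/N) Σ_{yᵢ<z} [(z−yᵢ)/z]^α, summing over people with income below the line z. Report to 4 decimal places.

0.0348

Poor units: 650, 750, 1000, 1150, 1500 (q = 5 of N = 11).
Gap ratios (z−y)/z: (1534−650)/1534 = 0.5763; (1534−750)/1534 = 0.5111; (1534−1000)/1534 = 0.3481; (1534−1150)/1534 = 0.2503; (1534−1500)/1534 = 0.0222.
Raised to α = 3.0: 0.19137; 0.13350; 0.04218; 0.01569; 0.00001.
Sum = 0.382751; FGT(3.0) = 0.382751 / 11 = 0.0348.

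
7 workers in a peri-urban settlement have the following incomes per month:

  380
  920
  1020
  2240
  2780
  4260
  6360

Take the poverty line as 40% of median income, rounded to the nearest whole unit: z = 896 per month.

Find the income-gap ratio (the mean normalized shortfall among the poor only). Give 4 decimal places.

Incomes under z: 380 (q = 1 of N = 7).
Shortfall ratios (z−y)/z: 0.5759; sum = 0.575893.
I averages over the q = 1 poor units only: 0.575893 / 1 = 0.5759.

0.5759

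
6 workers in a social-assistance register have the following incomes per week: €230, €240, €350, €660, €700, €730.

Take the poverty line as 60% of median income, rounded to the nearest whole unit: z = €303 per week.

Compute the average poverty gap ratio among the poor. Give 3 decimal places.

0.224

Below z: €230, €240 (q = 2 of N = 6).
Shortfall ratios (z−y)/z: 0.2409, 0.2079; sum = 0.448845.
The income-gap ratio divides by q (the poor only): 0.448845 / 2 = 0.224.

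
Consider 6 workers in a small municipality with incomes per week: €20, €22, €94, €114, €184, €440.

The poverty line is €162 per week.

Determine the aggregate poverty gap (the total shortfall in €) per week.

Incomes under z: €20, €22, €94, €114 (q = 4 of N = 6).
Individual gaps: 162−20 = 142; 162−22 = 140; 162−94 = 68; 162−114 = 48.
Aggregate gap = €398.

€398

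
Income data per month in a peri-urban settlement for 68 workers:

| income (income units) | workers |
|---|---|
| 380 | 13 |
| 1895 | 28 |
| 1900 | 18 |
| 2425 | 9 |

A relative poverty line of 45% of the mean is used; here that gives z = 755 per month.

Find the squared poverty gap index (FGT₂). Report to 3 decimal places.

Below z: 13×380 (q = 13 of N = 68).
Normalized shortfalls: (755−380)/755 = 0.4967 (×13).
Squared: 0.2467 (×13).
Sum = 3.207096; P₂ = 3.207096 / 68 = 0.047.

0.047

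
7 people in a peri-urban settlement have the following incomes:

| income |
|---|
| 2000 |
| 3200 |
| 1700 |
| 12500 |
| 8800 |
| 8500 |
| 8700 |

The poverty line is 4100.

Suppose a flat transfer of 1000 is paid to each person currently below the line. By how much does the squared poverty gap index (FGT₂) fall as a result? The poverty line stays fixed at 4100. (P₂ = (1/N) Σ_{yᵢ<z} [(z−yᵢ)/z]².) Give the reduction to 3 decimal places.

Before: below the line — 1700, 2000, 3200; squared poverty gap index (FGT₂) = 0.09331.
After the 1000 transfer: below the line — 2700, 3000; squared poverty gap index (FGT₂) = 0.02694.
Reduction = 0.09331 − 0.02694 = 0.066.

0.066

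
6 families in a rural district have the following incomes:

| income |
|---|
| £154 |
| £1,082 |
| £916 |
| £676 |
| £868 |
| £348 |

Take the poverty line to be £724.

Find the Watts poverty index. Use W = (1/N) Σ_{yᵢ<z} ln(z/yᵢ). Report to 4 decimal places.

0.3915

Incomes under z: £154, £348, £676 (q = 3 of N = 6).
Log gaps: ln(724/154) = 1.5478; ln(724/348) = 0.7326; ln(724/676) = 0.0686.
W = 2.349026 / 6 = 0.3915.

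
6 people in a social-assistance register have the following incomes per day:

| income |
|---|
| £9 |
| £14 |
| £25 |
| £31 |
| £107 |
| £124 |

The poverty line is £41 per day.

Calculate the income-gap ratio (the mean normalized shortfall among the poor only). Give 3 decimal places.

0.518

Below the line: £9, £14, £25, £31 (q = 4 of N = 6).
Relative gaps: 0.7805, 0.6585, 0.3902, 0.2439; sum = 2.073171.
I averages over the q = 4 poor units only: 2.073171 / 4 = 0.518.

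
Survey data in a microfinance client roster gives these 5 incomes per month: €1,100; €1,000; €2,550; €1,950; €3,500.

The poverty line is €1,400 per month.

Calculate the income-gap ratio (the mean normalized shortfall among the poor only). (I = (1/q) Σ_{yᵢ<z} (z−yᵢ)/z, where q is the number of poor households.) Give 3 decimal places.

0.250

Below z: €1,000, €1,100 (q = 2 of N = 5).
Shortfall ratios (z−y)/z: 0.2857, 0.2143; sum = 0.500000.
I averages over the q = 2 poor units only: 0.500000 / 2 = 0.250.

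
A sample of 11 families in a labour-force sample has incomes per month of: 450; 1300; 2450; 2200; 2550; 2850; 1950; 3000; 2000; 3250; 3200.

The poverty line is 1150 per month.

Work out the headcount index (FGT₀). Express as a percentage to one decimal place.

9.1%

1 of the 11 families have income below 1150.
H = 1/11 = 9.1%.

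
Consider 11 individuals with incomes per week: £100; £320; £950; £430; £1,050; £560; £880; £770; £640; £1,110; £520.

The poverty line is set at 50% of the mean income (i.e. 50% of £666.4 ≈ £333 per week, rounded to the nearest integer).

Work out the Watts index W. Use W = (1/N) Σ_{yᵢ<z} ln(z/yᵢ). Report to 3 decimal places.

0.113

Below the line: £100, £320 (q = 2 of N = 11).
Log gaps: ln(333/100) = 1.2030; ln(333/320) = 0.0398.
W = 1.242794 / 11 = 0.113.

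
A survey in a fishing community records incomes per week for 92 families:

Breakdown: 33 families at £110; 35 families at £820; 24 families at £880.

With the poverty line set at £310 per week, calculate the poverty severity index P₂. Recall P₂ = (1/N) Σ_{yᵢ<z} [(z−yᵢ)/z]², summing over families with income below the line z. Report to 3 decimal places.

0.149

Below the line: 33×£110 (q = 33 of N = 92).
Gap ratios (z−y)/z: (310−110)/310 = 0.6452 (×33).
Squared: 0.4162 (×33).
Sum = 13.735692; P₂ = 13.735692 / 92 = 0.149.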